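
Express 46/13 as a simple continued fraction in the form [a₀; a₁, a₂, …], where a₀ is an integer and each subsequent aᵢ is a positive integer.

[3; 1, 1, 6]

⌊46/13⌋ = 3, remainder 7
⌊13/7⌋ = 1, remainder 6
⌊7/6⌋ = 1, remainder 1
⌊6/1⌋ = 6, remainder 0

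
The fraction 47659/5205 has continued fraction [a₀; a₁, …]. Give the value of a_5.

6

Run the Euclidean algorithm, recording each quotient:
47659 = 9·5205 + 814, so a_0 = 9
5205 = 6·814 + 321, so a_1 = 6
814 = 2·321 + 172, so a_2 = 2
321 = 1·172 + 149, so a_3 = 1
172 = 1·149 + 23, so a_4 = 1
149 = 6·23 + 11, so a_5 = 6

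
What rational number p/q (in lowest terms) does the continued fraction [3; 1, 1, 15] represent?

109/31

a_0 = 3: 3/1
a_1 = 1: 4/1
a_2 = 1: 7/2
a_3 = 15: 109/31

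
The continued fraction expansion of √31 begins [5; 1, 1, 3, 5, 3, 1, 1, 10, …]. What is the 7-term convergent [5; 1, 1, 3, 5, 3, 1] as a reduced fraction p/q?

Start with 1.
3 + 1/(1/1) = 3 + 1/1 = 4/1
5 + 1/(4/1) = 5 + 1/4 = 21/4
3 + 1/(21/4) = 3 + 4/21 = 67/21
1 + 1/(67/21) = 1 + 21/67 = 88/67
1 + 1/(88/67) = 1 + 67/88 = 155/88
5 + 1/(155/88) = 5 + 88/155 = 863/155

863/155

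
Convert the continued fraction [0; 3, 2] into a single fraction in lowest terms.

a_0 = 0: 0/1
a_1 = 3: 1/3
a_2 = 2: 2/7

2/7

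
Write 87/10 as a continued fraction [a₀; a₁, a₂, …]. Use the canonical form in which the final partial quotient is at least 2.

⌊87/10⌋ = 8, remainder 7
⌊10/7⌋ = 1, remainder 3
⌊7/3⌋ = 2, remainder 1
⌊3/1⌋ = 3, remainder 0

[8; 1, 2, 3]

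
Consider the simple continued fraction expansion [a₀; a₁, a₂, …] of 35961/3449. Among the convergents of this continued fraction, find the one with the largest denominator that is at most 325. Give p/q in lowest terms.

709/68

List convergents until the denominator exceeds the bound:
a_0 = 10: 10/1  (≤ bound)
a_1 = 2: 21/2  (≤ bound)
a_2 = 2: 52/5  (≤ bound)
a_3 = 1: 73/7  (≤ bound)
a_4 = 9: 709/68  (≤ bound)
a_5 = 7: 5036/483  (> 325, stop)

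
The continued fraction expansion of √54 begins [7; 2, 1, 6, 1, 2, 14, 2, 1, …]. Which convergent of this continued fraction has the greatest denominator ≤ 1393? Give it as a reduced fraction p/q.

a_0 = 7: 7/1  (≤ bound)
a_1 = 2: 15/2  (≤ bound)
a_2 = 1: 22/3  (≤ bound)
a_3 = 6: 147/20  (≤ bound)
a_4 = 1: 169/23  (≤ bound)
a_5 = 2: 485/66  (≤ bound)
a_6 = 14: 6959/947  (≤ bound)
a_7 = 2: 14403/1960  (> 1393, stop)

6959/947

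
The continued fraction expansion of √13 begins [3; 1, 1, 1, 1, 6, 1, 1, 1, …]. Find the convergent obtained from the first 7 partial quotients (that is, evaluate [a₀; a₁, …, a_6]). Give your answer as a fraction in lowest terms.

137/38

Use the convergent recurrence hₖ = aₖ·hₖ₋₁ + hₖ₋₂ (and likewise for the denominators kₖ):
a_0 = 3: 3/1
a_1 = 1: 4/1
a_2 = 1: 7/2
a_3 = 1: 11/3
a_4 = 1: 18/5
a_5 = 6: 119/33
a_6 = 1: 137/38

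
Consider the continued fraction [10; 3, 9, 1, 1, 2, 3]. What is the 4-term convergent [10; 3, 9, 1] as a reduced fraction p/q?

Starting at the tail and folding back:
Start with 1.
9 + 1/(1/1) = 9 + 1/1 = 10/1
3 + 1/(10/1) = 3 + 1/10 = 31/10
10 + 1/(31/10) = 10 + 10/31 = 320/31

320/31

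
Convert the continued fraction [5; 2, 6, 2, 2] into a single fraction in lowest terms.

a_0 = 5: 5/1
a_1 = 2: 11/2
a_2 = 6: 71/13
a_3 = 2: 153/28
a_4 = 2: 377/69

377/69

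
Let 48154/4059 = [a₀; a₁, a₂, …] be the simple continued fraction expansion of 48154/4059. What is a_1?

⌊48154/4059⌋ = 11, remainder 3505
⌊4059/3505⌋ = 1, remainder 554

1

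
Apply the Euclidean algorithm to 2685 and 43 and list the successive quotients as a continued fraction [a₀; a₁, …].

2685 = 62·43 + 19, so a_0 = 62
43 = 2·19 + 5, so a_1 = 2
19 = 3·5 + 4, so a_2 = 3
5 = 1·4 + 1, so a_3 = 1
4 = 4·1 + 0, so a_4 = 4

[62; 2, 3, 1, 4]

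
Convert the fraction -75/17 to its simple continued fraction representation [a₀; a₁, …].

Apply division with remainder until the remainder is 0:
-75 = -5·17 + 10, so a_0 = -5
17 = 1·10 + 7, so a_1 = 1
10 = 1·7 + 3, so a_2 = 1
7 = 2·3 + 1, so a_3 = 2
3 = 3·1 + 0, so a_4 = 3

[-5; 1, 1, 2, 3]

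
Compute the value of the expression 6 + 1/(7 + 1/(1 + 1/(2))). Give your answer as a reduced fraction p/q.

141/23

Collapse the nested fraction from the inside out:
Start with 2.
1 + 1/(2/1) = 1 + 1/2 = 3/2
7 + 1/(3/2) = 7 + 2/3 = 23/3
6 + 1/(23/3) = 6 + 3/23 = 141/23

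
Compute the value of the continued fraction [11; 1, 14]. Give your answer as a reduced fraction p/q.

Compute successive convergents:
a_0 = 11: 11/1
a_1 = 1: 12/1
a_2 = 14: 179/15

179/15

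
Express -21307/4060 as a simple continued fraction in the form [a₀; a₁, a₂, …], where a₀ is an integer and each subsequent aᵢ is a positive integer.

Run the Euclidean algorithm, recording each quotient:
-21307 ÷ 4060 → quotient -6, remainder 3053
4060 ÷ 3053 → quotient 1, remainder 1007
3053 ÷ 1007 → quotient 3, remainder 32
1007 ÷ 32 → quotient 31, remainder 15
32 ÷ 15 → quotient 2, remainder 2
15 ÷ 2 → quotient 7, remainder 1
2 ÷ 1 → quotient 2, remainder 0

[-6; 1, 3, 31, 2, 7, 2]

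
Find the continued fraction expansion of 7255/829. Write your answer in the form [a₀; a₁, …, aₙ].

7255 = 8·829 + 623, so a_0 = 8
829 = 1·623 + 206, so a_1 = 1
623 = 3·206 + 5, so a_2 = 3
206 = 41·5 + 1, so a_3 = 41
5 = 5·1 + 0, so a_4 = 5

[8; 1, 3, 41, 5]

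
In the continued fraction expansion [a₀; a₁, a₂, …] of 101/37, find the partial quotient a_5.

3

Apply division with remainder until the remainder is 0:
⌊101/37⌋ = 2, remainder 27
⌊37/27⌋ = 1, remainder 10
⌊27/10⌋ = 2, remainder 7
⌊10/7⌋ = 1, remainder 3
⌊7/3⌋ = 2, remainder 1
⌊3/1⌋ = 3, remainder 0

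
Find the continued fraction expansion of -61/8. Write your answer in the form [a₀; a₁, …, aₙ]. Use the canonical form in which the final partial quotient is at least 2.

[-8; 2, 1, 2]

⌊-61/8⌋ = -8, remainder 3
⌊8/3⌋ = 2, remainder 2
⌊3/2⌋ = 1, remainder 1
⌊2/1⌋ = 2, remainder 0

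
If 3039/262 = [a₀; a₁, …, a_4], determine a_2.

⌊3039/262⌋ = 11, remainder 157
⌊262/157⌋ = 1, remainder 105
⌊157/105⌋ = 1, remainder 52

1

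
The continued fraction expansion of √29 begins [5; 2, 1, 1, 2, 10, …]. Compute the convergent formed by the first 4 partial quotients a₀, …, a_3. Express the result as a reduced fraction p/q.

27/5

Collapse the nested fraction from the inside out:
Start with 1.
1 + 1/(1/1) = 1 + 1/1 = 2/1
2 + 1/(2/1) = 2 + 1/2 = 5/2
5 + 1/(5/2) = 5 + 2/5 = 27/5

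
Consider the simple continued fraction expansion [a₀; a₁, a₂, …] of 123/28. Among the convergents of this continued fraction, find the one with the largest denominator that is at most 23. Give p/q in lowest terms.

22/5

a_0 = 4: 4/1  (≤ bound)
a_1 = 2: 9/2  (≤ bound)
a_2 = 1: 13/3  (≤ bound)
a_3 = 1: 22/5  (≤ bound)
a_4 = 5: 123/28  (> 23, stop)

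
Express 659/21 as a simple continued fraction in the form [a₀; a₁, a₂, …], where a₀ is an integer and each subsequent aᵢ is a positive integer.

[31; 2, 1, 1, 1, 2]

659 ÷ 21 → quotient 31, remainder 8
21 ÷ 8 → quotient 2, remainder 5
8 ÷ 5 → quotient 1, remainder 3
5 ÷ 3 → quotient 1, remainder 2
3 ÷ 2 → quotient 1, remainder 1
2 ÷ 1 → quotient 2, remainder 0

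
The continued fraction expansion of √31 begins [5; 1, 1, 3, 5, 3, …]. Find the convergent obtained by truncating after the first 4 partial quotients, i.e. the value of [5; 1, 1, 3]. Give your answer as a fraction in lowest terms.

a_0 = 5: 5/1
a_1 = 1: 6/1
a_2 = 1: 11/2
a_3 = 3: 39/7

39/7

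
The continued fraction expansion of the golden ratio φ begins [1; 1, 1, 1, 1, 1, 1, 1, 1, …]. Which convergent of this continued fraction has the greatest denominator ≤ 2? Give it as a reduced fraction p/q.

3/2

List convergents until the denominator exceeds the bound:
a_0 = 1: 1/1  (≤ bound)
a_1 = 1: 2/1  (≤ bound)
a_2 = 1: 3/2  (≤ bound)
a_3 = 1: 5/3  (> 2, stop)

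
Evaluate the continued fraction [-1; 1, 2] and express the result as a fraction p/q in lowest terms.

Work from the innermost term outward:
Start with 2.
1 + 1/(2/1) = 1 + 1/2 = 3/2
-1 + 1/(3/2) = -1 + 2/3 = -1/3

-1/3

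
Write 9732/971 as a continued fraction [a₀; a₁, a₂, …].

[10; 44, 7, 3]

9732 ÷ 971 → quotient 10, remainder 22
971 ÷ 22 → quotient 44, remainder 3
22 ÷ 3 → quotient 7, remainder 1
3 ÷ 1 → quotient 3, remainder 0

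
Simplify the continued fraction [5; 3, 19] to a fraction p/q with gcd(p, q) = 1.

309/58

Build up convergents one term at a time:
a_0 = 5: 5/1
a_1 = 3: 16/3
a_2 = 19: 309/58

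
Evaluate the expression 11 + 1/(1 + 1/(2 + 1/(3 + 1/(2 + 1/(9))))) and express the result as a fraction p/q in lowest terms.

a_0 = 11: 11/1
a_1 = 1: 12/1
a_2 = 2: 35/3
a_3 = 3: 117/10
a_4 = 2: 269/23
a_5 = 9: 2538/217

2538/217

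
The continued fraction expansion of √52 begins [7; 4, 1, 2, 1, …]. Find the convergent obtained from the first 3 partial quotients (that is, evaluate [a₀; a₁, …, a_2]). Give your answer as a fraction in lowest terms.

36/5

Starting at the tail and folding back:
Start with 1.
4 + 1/(1/1) = 4 + 1/1 = 5/1
7 + 1/(5/1) = 7 + 1/5 = 36/5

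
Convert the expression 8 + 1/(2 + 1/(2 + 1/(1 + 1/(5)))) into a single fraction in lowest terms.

337/40

Compute successive convergents:
a_0 = 8: 8/1
a_1 = 2: 17/2
a_2 = 2: 42/5
a_3 = 1: 59/7
a_4 = 5: 337/40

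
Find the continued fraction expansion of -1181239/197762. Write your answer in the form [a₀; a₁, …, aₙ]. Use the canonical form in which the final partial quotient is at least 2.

⌊-1181239/197762⌋ = -6, remainder 5333
⌊197762/5333⌋ = 37, remainder 441
⌊5333/441⌋ = 12, remainder 41
⌊441/41⌋ = 10, remainder 31
⌊41/31⌋ = 1, remainder 10
⌊31/10⌋ = 3, remainder 1
⌊10/1⌋ = 10, remainder 0

[-6; 37, 12, 10, 1, 3, 10]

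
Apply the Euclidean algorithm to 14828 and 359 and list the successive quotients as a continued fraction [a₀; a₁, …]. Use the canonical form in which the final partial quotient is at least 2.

Repeatedly divide and take the remainder:
14828 ÷ 359 → quotient 41, remainder 109
359 ÷ 109 → quotient 3, remainder 32
109 ÷ 32 → quotient 3, remainder 13
32 ÷ 13 → quotient 2, remainder 6
13 ÷ 6 → quotient 2, remainder 1
6 ÷ 1 → quotient 6, remainder 0

[41; 3, 3, 2, 2, 6]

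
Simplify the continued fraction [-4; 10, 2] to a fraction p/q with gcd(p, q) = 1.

Use the convergent recurrence hₖ = aₖ·hₖ₋₁ + hₖ₋₂ (and likewise for the denominators kₖ):
a_0 = -4: -4/1
a_1 = 10: -39/10
a_2 = 2: -82/21

-82/21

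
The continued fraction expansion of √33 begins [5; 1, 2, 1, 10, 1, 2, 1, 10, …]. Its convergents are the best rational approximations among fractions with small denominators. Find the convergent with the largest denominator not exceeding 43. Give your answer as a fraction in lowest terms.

247/43

List convergents until the denominator exceeds the bound:
a_0 = 5: 5/1  (≤ bound)
a_1 = 1: 6/1  (≤ bound)
a_2 = 2: 17/3  (≤ bound)
a_3 = 1: 23/4  (≤ bound)
a_4 = 10: 247/43  (≤ bound)
a_5 = 1: 270/47  (> 43, stop)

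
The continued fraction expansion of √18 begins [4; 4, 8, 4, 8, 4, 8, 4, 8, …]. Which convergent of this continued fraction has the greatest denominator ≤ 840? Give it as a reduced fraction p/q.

577/136

a_0 = 4: 4/1  (≤ bound)
a_1 = 4: 17/4  (≤ bound)
a_2 = 8: 140/33  (≤ bound)
a_3 = 4: 577/136  (≤ bound)
a_4 = 8: 4756/1121  (> 840, stop)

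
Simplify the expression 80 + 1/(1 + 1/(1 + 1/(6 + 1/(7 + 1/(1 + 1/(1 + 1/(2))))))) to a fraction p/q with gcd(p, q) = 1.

40591/504

Use the convergent recurrence hₖ = aₖ·hₖ₋₁ + hₖ₋₂ (and likewise for the denominators kₖ):
a_0 = 80: 80/1
a_1 = 1: 81/1
a_2 = 1: 161/2
a_3 = 6: 1047/13
a_4 = 7: 7490/93
a_5 = 1: 8537/106
a_6 = 1: 16027/199
a_7 = 2: 40591/504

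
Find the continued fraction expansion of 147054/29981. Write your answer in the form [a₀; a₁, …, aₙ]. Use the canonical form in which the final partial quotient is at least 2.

147054 = 4·29981 + 27130, so a_0 = 4
29981 = 1·27130 + 2851, so a_1 = 1
27130 = 9·2851 + 1471, so a_2 = 9
2851 = 1·1471 + 1380, so a_3 = 1
1471 = 1·1380 + 91, so a_4 = 1
1380 = 15·91 + 15, so a_5 = 15
91 = 6·15 + 1, so a_6 = 6
15 = 15·1 + 0, so a_7 = 15

[4; 1, 9, 1, 1, 15, 6, 15]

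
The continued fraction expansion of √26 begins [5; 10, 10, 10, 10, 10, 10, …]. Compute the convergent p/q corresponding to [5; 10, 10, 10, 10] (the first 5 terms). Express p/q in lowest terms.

52525/10301

Start with 10.
10 + 1/(10/1) = 10 + 1/10 = 101/10
10 + 1/(101/10) = 10 + 10/101 = 1020/101
10 + 1/(1020/101) = 10 + 101/1020 = 10301/1020
5 + 1/(10301/1020) = 5 + 1020/10301 = 52525/10301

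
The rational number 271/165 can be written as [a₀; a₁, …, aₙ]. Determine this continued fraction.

[1; 1, 1, 1, 3, 1, 11]

271 = 1·165 + 106, so a_0 = 1
165 = 1·106 + 59, so a_1 = 1
106 = 1·59 + 47, so a_2 = 1
59 = 1·47 + 12, so a_3 = 1
47 = 3·12 + 11, so a_4 = 3
12 = 1·11 + 1, so a_5 = 1
11 = 11·1 + 0, so a_6 = 11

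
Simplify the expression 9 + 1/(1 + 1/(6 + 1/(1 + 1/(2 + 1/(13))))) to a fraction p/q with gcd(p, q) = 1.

a_0 = 9: 9/1
a_1 = 1: 10/1
a_2 = 6: 69/7
a_3 = 1: 79/8
a_4 = 2: 227/23
a_5 = 13: 3030/307

3030/307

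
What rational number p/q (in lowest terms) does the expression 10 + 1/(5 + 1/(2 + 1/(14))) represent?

Start with 14.
2 + 1/(14/1) = 2 + 1/14 = 29/14
5 + 1/(29/14) = 5 + 14/29 = 159/29
10 + 1/(159/29) = 10 + 29/159 = 1619/159

1619/159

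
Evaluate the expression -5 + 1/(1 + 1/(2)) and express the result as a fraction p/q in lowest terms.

a_0 = -5: -5/1
a_1 = 1: -4/1
a_2 = 2: -13/3

-13/3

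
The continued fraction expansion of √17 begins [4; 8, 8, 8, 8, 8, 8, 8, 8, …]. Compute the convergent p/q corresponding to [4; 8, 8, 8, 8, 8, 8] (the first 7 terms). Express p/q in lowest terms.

a_0 = 4: 4/1
a_1 = 8: 33/8
a_2 = 8: 268/65
a_3 = 8: 2177/528
a_4 = 8: 17684/4289
a_5 = 8: 143649/34840
a_6 = 8: 1166876/283009

1166876/283009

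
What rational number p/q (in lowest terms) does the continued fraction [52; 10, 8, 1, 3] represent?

18443/354

Start with 3.
1 + 1/(3/1) = 1 + 1/3 = 4/3
8 + 1/(4/3) = 8 + 3/4 = 35/4
10 + 1/(35/4) = 10 + 4/35 = 354/35
52 + 1/(354/35) = 52 + 35/354 = 18443/354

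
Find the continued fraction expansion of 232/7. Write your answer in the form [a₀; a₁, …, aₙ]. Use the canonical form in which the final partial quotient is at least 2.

⌊232/7⌋ = 33, remainder 1
⌊7/1⌋ = 7, remainder 0

[33; 7]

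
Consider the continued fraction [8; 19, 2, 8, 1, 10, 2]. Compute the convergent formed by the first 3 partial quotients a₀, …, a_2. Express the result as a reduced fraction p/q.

a_0 = 8: 8/1
a_1 = 19: 153/19
a_2 = 2: 314/39

314/39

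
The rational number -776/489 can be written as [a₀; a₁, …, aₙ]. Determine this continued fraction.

-776 = -2·489 + 202, so a_0 = -2
489 = 2·202 + 85, so a_1 = 2
202 = 2·85 + 32, so a_2 = 2
85 = 2·32 + 21, so a_3 = 2
32 = 1·21 + 11, so a_4 = 1
21 = 1·11 + 10, so a_5 = 1
11 = 1·10 + 1, so a_6 = 1
10 = 10·1 + 0, so a_7 = 10

[-2; 2, 2, 2, 1, 1, 1, 10]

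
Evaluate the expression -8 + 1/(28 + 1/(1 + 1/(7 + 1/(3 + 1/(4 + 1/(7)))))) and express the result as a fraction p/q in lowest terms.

Start with 7.
4 + 1/(7/1) = 4 + 1/7 = 29/7
3 + 1/(29/7) = 3 + 7/29 = 94/29
7 + 1/(94/29) = 7 + 29/94 = 687/94
1 + 1/(687/94) = 1 + 94/687 = 781/687
28 + 1/(781/687) = 28 + 687/781 = 22555/781
-8 + 1/(22555/781) = -8 + 781/22555 = -179659/22555

-179659/22555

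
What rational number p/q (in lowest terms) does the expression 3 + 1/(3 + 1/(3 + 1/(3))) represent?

109/33

Starting at the tail and folding back:
Start with 3.
3 + 1/(3/1) = 3 + 1/3 = 10/3
3 + 1/(10/3) = 3 + 3/10 = 33/10
3 + 1/(33/10) = 3 + 10/33 = 109/33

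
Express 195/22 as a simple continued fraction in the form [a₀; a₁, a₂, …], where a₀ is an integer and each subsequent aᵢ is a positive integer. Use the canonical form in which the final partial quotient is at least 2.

⌊195/22⌋ = 8, remainder 19
⌊22/19⌋ = 1, remainder 3
⌊19/3⌋ = 6, remainder 1
⌊3/1⌋ = 3, remainder 0

[8; 1, 6, 3]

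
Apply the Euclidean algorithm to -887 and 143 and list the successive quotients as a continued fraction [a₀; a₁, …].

⌊-887/143⌋ = -7, remainder 114
⌊143/114⌋ = 1, remainder 29
⌊114/29⌋ = 3, remainder 27
⌊29/27⌋ = 1, remainder 2
⌊27/2⌋ = 13, remainder 1
⌊2/1⌋ = 2, remainder 0

[-7; 1, 3, 1, 13, 2]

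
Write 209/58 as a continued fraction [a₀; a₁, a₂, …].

209 = 3·58 + 35, so a_0 = 3
58 = 1·35 + 23, so a_1 = 1
35 = 1·23 + 12, so a_2 = 1
23 = 1·12 + 11, so a_3 = 1
12 = 1·11 + 1, so a_4 = 1
11 = 11·1 + 0, so a_5 = 11

[3; 1, 1, 1, 1, 11]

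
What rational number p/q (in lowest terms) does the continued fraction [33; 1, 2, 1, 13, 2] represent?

3847/114

Start with 2.
13 + 1/(2/1) = 13 + 1/2 = 27/2
1 + 1/(27/2) = 1 + 2/27 = 29/27
2 + 1/(29/27) = 2 + 27/29 = 85/29
1 + 1/(85/29) = 1 + 29/85 = 114/85
33 + 1/(114/85) = 33 + 85/114 = 3847/114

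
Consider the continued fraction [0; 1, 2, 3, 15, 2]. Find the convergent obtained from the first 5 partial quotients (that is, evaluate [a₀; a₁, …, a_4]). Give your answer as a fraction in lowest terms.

a_0 = 0: 0/1
a_1 = 1: 1/1
a_2 = 2: 2/3
a_3 = 3: 7/10
a_4 = 15: 107/153

107/153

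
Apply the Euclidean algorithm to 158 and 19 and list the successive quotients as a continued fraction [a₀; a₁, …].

Apply division with remainder until the remainder is 0:
158 ÷ 19 → quotient 8, remainder 6
19 ÷ 6 → quotient 3, remainder 1
6 ÷ 1 → quotient 6, remainder 0

[8; 3, 6]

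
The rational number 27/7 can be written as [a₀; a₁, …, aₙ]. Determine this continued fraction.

Run the Euclidean algorithm, recording each quotient:
27 ÷ 7 → quotient 3, remainder 6
7 ÷ 6 → quotient 1, remainder 1
6 ÷ 1 → quotient 6, remainder 0

[3; 1, 6]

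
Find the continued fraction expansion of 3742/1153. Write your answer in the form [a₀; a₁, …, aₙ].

[3; 4, 13, 2, 10]

3742 ÷ 1153 → quotient 3, remainder 283
1153 ÷ 283 → quotient 4, remainder 21
283 ÷ 21 → quotient 13, remainder 10
21 ÷ 10 → quotient 2, remainder 1
10 ÷ 1 → quotient 10, remainder 0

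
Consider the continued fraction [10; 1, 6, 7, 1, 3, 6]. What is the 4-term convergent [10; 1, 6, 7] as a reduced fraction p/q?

a_0 = 10: 10/1
a_1 = 1: 11/1
a_2 = 6: 76/7
a_3 = 7: 543/50

543/50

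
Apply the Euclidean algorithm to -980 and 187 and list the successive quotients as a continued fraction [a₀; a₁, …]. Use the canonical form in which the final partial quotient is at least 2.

-980 = -6·187 + 142, so a_0 = -6
187 = 1·142 + 45, so a_1 = 1
142 = 3·45 + 7, so a_2 = 3
45 = 6·7 + 3, so a_3 = 6
7 = 2·3 + 1, so a_4 = 2
3 = 3·1 + 0, so a_5 = 3

[-6; 1, 3, 6, 2, 3]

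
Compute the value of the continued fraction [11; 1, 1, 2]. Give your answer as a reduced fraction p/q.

a_0 = 11: 11/1
a_1 = 1: 12/1
a_2 = 1: 23/2
a_3 = 2: 58/5

58/5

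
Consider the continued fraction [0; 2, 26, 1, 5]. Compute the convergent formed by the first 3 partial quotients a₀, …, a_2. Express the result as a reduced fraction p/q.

26/53

a_0 = 0: 0/1
a_1 = 2: 1/2
a_2 = 26: 26/53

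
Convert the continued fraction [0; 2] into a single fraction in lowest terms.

1/2

Starting at the tail and folding back:
Start with 2.
0 + 1/(2/1) = 0 + 1/2 = 1/2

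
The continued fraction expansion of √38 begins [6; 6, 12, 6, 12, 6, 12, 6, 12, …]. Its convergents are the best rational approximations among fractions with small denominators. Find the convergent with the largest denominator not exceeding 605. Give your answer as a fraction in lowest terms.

a_0 = 6: 6/1  (≤ bound)
a_1 = 6: 37/6  (≤ bound)
a_2 = 12: 450/73  (≤ bound)
a_3 = 6: 2737/444  (≤ bound)
a_4 = 12: 33294/5401  (> 605, stop)

2737/444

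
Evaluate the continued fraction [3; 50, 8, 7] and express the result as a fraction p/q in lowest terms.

Work from the innermost term outward:
Start with 7.
8 + 1/(7/1) = 8 + 1/7 = 57/7
50 + 1/(57/7) = 50 + 7/57 = 2857/57
3 + 1/(2857/57) = 3 + 57/2857 = 8628/2857

8628/2857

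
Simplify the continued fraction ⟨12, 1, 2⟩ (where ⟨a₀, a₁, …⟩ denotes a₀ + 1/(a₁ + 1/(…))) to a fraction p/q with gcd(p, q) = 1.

Start with 2.
1 + 1/(2/1) = 1 + 1/2 = 3/2
12 + 1/(3/2) = 12 + 2/3 = 38/3

38/3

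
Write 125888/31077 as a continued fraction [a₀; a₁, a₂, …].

Apply division with remainder until the remainder is 0:
⌊125888/31077⌋ = 4, remainder 1580
⌊31077/1580⌋ = 19, remainder 1057
⌊1580/1057⌋ = 1, remainder 523
⌊1057/523⌋ = 2, remainder 11
⌊523/11⌋ = 47, remainder 6
⌊11/6⌋ = 1, remainder 5
⌊6/5⌋ = 1, remainder 1
⌊5/1⌋ = 5, remainder 0

[4; 19, 1, 2, 47, 1, 1, 5]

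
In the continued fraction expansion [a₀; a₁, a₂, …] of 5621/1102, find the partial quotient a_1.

Apply division with remainder until the remainder is 0:
⌊5621/1102⌋ = 5, remainder 111
⌊1102/111⌋ = 9, remainder 103

9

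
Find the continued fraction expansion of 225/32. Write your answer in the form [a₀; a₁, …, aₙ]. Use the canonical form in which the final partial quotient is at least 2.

Apply division with remainder until the remainder is 0:
225 ÷ 32 → quotient 7, remainder 1
32 ÷ 1 → quotient 32, remainder 0

[7; 32]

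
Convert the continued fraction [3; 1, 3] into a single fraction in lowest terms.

Use the convergent recurrence hₖ = aₖ·hₖ₋₁ + hₖ₋₂ (and likewise for the denominators kₖ):
a_0 = 3: 3/1
a_1 = 1: 4/1
a_2 = 3: 15/4

15/4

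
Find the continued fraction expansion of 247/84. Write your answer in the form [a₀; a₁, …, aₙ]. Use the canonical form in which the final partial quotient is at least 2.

⌊247/84⌋ = 2, remainder 79
⌊84/79⌋ = 1, remainder 5
⌊79/5⌋ = 15, remainder 4
⌊5/4⌋ = 1, remainder 1
⌊4/1⌋ = 4, remainder 0

[2; 1, 15, 1, 4]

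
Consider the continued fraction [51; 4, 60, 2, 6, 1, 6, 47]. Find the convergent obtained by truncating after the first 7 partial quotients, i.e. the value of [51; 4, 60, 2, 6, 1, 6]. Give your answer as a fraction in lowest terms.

1281993/25015

a_0 = 51: 51/1
a_1 = 4: 205/4
a_2 = 60: 12351/241
a_3 = 2: 24907/486
a_4 = 6: 161793/3157
a_5 = 1: 186700/3643
a_6 = 6: 1281993/25015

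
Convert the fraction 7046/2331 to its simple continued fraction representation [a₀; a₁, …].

7046 = 3·2331 + 53, so a_0 = 3
2331 = 43·53 + 52, so a_1 = 43
53 = 1·52 + 1, so a_2 = 1
52 = 52·1 + 0, so a_3 = 52

[3; 43, 1, 52]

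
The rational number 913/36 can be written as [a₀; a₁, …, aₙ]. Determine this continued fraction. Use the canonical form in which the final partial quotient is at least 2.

913 ÷ 36 → quotient 25, remainder 13
36 ÷ 13 → quotient 2, remainder 10
13 ÷ 10 → quotient 1, remainder 3
10 ÷ 3 → quotient 3, remainder 1
3 ÷ 1 → quotient 3, remainder 0

[25; 2, 1, 3, 3]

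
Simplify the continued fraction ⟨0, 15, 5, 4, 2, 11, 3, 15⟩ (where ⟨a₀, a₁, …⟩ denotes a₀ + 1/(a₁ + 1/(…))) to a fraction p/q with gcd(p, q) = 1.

a_0 = 0: 0/1
a_1 = 15: 1/15
a_2 = 5: 5/76
a_3 = 4: 21/319
a_4 = 2: 47/714
a_5 = 11: 538/8173
a_6 = 3: 1661/25233
a_7 = 15: 25453/386668

25453/386668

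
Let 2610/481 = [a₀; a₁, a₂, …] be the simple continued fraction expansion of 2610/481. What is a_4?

2610 = 5·481 + 205, so a_0 = 5
481 = 2·205 + 71, so a_1 = 2
205 = 2·71 + 63, so a_2 = 2
71 = 1·63 + 8, so a_3 = 1
63 = 7·8 + 7, so a_4 = 7

7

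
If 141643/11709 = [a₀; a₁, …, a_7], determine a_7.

141643 ÷ 11709 → quotient 12, remainder 1135
11709 ÷ 1135 → quotient 10, remainder 359
1135 ÷ 359 → quotient 3, remainder 58
359 ÷ 58 → quotient 6, remainder 11
58 ÷ 11 → quotient 5, remainder 3
11 ÷ 3 → quotient 3, remainder 2
3 ÷ 2 → quotient 1, remainder 1
2 ÷ 1 → quotient 2, remainder 0

2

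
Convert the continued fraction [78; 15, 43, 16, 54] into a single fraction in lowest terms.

Work from the innermost term outward:
Start with 54.
16 + 1/(54/1) = 16 + 1/54 = 865/54
43 + 1/(865/54) = 43 + 54/865 = 37249/865
15 + 1/(37249/865) = 15 + 865/37249 = 559600/37249
78 + 1/(559600/37249) = 78 + 37249/559600 = 43686049/559600

43686049/559600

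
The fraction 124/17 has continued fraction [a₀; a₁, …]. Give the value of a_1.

Run the Euclidean algorithm, recording each quotient:
⌊124/17⌋ = 7, remainder 5
⌊17/5⌋ = 3, remainder 2

3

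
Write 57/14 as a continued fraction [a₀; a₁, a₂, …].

[4; 14]

57 ÷ 14 → quotient 4, remainder 1
14 ÷ 1 → quotient 14, remainder 0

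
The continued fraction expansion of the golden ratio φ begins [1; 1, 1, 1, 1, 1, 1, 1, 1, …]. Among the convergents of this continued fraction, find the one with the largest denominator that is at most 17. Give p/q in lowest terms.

a_0 = 1: 1/1  (≤ bound)
a_1 = 1: 2/1  (≤ bound)
a_2 = 1: 3/2  (≤ bound)
a_3 = 1: 5/3  (≤ bound)
a_4 = 1: 8/5  (≤ bound)
a_5 = 1: 13/8  (≤ bound)
a_6 = 1: 21/13  (≤ bound)
a_7 = 1: 34/21  (> 17, stop)

21/13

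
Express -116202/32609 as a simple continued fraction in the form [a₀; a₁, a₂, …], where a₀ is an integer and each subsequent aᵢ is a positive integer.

Repeatedly divide and take the remainder:
⌊-116202/32609⌋ = -4, remainder 14234
⌊32609/14234⌋ = 2, remainder 4141
⌊14234/4141⌋ = 3, remainder 1811
⌊4141/1811⌋ = 2, remainder 519
⌊1811/519⌋ = 3, remainder 254
⌊519/254⌋ = 2, remainder 11
⌊254/11⌋ = 23, remainder 1
⌊11/1⌋ = 11, remainder 0

[-4; 2, 3, 2, 3, 2, 23, 11]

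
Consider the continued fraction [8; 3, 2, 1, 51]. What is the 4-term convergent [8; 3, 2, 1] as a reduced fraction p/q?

83/10

Collapse the nested fraction from the inside out:
Start with 1.
2 + 1/(1/1) = 2 + 1/1 = 3/1
3 + 1/(3/1) = 3 + 1/3 = 10/3
8 + 1/(10/3) = 8 + 3/10 = 83/10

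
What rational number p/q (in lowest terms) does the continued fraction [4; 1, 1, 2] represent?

Compute successive convergents:
a_0 = 4: 4/1
a_1 = 1: 5/1
a_2 = 1: 9/2
a_3 = 2: 23/5

23/5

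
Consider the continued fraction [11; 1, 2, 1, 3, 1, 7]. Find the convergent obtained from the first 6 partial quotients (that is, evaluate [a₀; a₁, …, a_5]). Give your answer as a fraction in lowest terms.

223/19

Collapse the nested fraction from the inside out:
Start with 1.
3 + 1/(1/1) = 3 + 1/1 = 4/1
1 + 1/(4/1) = 1 + 1/4 = 5/4
2 + 1/(5/4) = 2 + 4/5 = 14/5
1 + 1/(14/5) = 1 + 5/14 = 19/14
11 + 1/(19/14) = 11 + 14/19 = 223/19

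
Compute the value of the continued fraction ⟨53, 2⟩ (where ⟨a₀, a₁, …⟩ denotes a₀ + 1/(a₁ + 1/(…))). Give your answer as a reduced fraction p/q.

Start with 2.
53 + 1/(2/1) = 53 + 1/2 = 107/2

107/2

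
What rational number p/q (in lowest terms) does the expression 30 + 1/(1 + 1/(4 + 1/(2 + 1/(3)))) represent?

Build up convergents one term at a time:
a_0 = 30: 30/1
a_1 = 1: 31/1
a_2 = 4: 154/5
a_3 = 2: 339/11
a_4 = 3: 1171/38

1171/38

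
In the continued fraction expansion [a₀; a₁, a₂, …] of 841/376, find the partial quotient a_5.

⌊841/376⌋ = 2, remainder 89
⌊376/89⌋ = 4, remainder 20
⌊89/20⌋ = 4, remainder 9
⌊20/9⌋ = 2, remainder 2
⌊9/2⌋ = 4, remainder 1
⌊2/1⌋ = 2, remainder 0

2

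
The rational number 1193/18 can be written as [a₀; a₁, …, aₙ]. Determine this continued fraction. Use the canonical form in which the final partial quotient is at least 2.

[66; 3, 1, 1, 2]

Apply division with remainder until the remainder is 0:
1193 ÷ 18 → quotient 66, remainder 5
18 ÷ 5 → quotient 3, remainder 3
5 ÷ 3 → quotient 1, remainder 2
3 ÷ 2 → quotient 1, remainder 1
2 ÷ 1 → quotient 2, remainder 0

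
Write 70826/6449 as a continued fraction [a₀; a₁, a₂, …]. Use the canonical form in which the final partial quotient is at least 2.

70826 ÷ 6449 → quotient 10, remainder 6336
6449 ÷ 6336 → quotient 1, remainder 113
6336 ÷ 113 → quotient 56, remainder 8
113 ÷ 8 → quotient 14, remainder 1
8 ÷ 1 → quotient 8, remainder 0

[10; 1, 56, 14, 8]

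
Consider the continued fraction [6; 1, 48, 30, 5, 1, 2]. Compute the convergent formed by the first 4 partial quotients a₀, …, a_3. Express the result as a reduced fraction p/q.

10267/1471

Build up convergents one term at a time:
a_0 = 6: 6/1
a_1 = 1: 7/1
a_2 = 48: 342/49
a_3 = 30: 10267/1471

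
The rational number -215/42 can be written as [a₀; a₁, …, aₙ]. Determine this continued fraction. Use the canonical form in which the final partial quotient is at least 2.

Run the Euclidean algorithm, recording each quotient:
-215 ÷ 42 → quotient -6, remainder 37
42 ÷ 37 → quotient 1, remainder 5
37 ÷ 5 → quotient 7, remainder 2
5 ÷ 2 → quotient 2, remainder 1
2 ÷ 1 → quotient 2, remainder 0

[-6; 1, 7, 2, 2]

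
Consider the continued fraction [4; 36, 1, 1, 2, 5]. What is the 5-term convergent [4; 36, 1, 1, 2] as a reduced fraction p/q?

a_0 = 4: 4/1
a_1 = 36: 145/36
a_2 = 1: 149/37
a_3 = 1: 294/73
a_4 = 2: 737/183

737/183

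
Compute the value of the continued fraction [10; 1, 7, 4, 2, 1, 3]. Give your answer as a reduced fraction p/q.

Start with 3.
1 + 1/(3/1) = 1 + 1/3 = 4/3
2 + 1/(4/3) = 2 + 3/4 = 11/4
4 + 1/(11/4) = 4 + 4/11 = 48/11
7 + 1/(48/11) = 7 + 11/48 = 347/48
1 + 1/(347/48) = 1 + 48/347 = 395/347
10 + 1/(395/347) = 10 + 347/395 = 4297/395

4297/395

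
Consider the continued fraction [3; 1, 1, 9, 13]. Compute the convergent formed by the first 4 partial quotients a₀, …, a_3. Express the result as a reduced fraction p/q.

67/19

Starting at the tail and folding back:
Start with 9.
1 + 1/(9/1) = 1 + 1/9 = 10/9
1 + 1/(10/9) = 1 + 9/10 = 19/10
3 + 1/(19/10) = 3 + 10/19 = 67/19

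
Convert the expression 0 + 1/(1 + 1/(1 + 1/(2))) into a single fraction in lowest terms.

Start with 2.
1 + 1/(2/1) = 1 + 1/2 = 3/2
1 + 1/(3/2) = 1 + 2/3 = 5/3
0 + 1/(5/3) = 0 + 3/5 = 3/5

3/5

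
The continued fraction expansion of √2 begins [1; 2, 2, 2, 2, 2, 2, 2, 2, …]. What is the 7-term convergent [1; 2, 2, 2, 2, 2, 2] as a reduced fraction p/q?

Use the convergent recurrence hₖ = aₖ·hₖ₋₁ + hₖ₋₂ (and likewise for the denominators kₖ):
a_0 = 1: 1/1
a_1 = 2: 3/2
a_2 = 2: 7/5
a_3 = 2: 17/12
a_4 = 2: 41/29
a_5 = 2: 99/70
a_6 = 2: 239/169

239/169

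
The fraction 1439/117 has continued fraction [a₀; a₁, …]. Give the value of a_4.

11

⌊1439/117⌋ = 12, remainder 35
⌊117/35⌋ = 3, remainder 12
⌊35/12⌋ = 2, remainder 11
⌊12/11⌋ = 1, remainder 1
⌊11/1⌋ = 11, remainder 0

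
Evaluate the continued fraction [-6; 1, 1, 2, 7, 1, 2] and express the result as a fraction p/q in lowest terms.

-654/121

a_0 = -6: -6/1
a_1 = 1: -5/1
a_2 = 1: -11/2
a_3 = 2: -27/5
a_4 = 7: -200/37
a_5 = 1: -227/42
a_6 = 2: -654/121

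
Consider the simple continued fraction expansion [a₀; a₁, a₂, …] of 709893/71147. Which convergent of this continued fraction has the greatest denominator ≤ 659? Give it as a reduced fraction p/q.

4051/406

a_0 = 9: 9/1  (≤ bound)
a_1 = 1: 10/1  (≤ bound)
a_2 = 44: 449/45  (≤ bound)
a_3 = 8: 3602/361  (≤ bound)
a_4 = 1: 4051/406  (≤ bound)
a_5 = 1: 7653/767  (> 659, stop)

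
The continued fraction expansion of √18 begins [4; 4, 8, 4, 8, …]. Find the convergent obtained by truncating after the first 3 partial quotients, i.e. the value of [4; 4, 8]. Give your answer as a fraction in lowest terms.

Start with 8.
4 + 1/(8/1) = 4 + 1/8 = 33/8
4 + 1/(33/8) = 4 + 8/33 = 140/33

140/33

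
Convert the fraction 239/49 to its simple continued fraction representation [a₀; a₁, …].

239 = 4·49 + 43, so a_0 = 4
49 = 1·43 + 6, so a_1 = 1
43 = 7·6 + 1, so a_2 = 7
6 = 6·1 + 0, so a_3 = 6

[4; 1, 7, 6]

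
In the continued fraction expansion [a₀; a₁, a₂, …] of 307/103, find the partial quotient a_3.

307 ÷ 103 → quotient 2, remainder 101
103 ÷ 101 → quotient 1, remainder 2
101 ÷ 2 → quotient 50, remainder 1
2 ÷ 1 → quotient 2, remainder 0

2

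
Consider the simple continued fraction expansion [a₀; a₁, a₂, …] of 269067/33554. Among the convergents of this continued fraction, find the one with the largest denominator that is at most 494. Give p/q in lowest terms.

List convergents until the denominator exceeds the bound:
a_0 = 8: 8/1  (≤ bound)
a_1 = 52: 417/52  (≤ bound)
a_2 = 1: 425/53  (≤ bound)
a_3 = 5: 2542/317  (≤ bound)
a_4 = 3: 8051/1004  (> 494, stop)

2542/317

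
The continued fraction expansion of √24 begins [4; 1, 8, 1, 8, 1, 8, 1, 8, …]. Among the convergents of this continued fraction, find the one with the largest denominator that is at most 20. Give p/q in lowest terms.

a_0 = 4: 4/1  (≤ bound)
a_1 = 1: 5/1  (≤ bound)
a_2 = 8: 44/9  (≤ bound)
a_3 = 1: 49/10  (≤ bound)
a_4 = 8: 436/89  (> 20, stop)

49/10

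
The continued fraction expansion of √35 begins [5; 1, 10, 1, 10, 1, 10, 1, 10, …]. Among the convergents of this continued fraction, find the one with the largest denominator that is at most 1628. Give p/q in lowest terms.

9235/1561

a_0 = 5: 5/1  (≤ bound)
a_1 = 1: 6/1  (≤ bound)
a_2 = 10: 65/11  (≤ bound)
a_3 = 1: 71/12  (≤ bound)
a_4 = 10: 775/131  (≤ bound)
a_5 = 1: 846/143  (≤ bound)
a_6 = 10: 9235/1561  (≤ bound)
a_7 = 1: 10081/1704  (> 1628, stop)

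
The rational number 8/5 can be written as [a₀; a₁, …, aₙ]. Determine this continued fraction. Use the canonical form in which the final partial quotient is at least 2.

[1; 1, 1, 2]

⌊8/5⌋ = 1, remainder 3
⌊5/3⌋ = 1, remainder 2
⌊3/2⌋ = 1, remainder 1
⌊2/1⌋ = 2, remainder 0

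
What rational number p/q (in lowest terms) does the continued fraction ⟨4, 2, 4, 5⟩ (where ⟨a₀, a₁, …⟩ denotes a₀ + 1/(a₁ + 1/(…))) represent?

Work from the innermost term outward:
Start with 5.
4 + 1/(5/1) = 4 + 1/5 = 21/5
2 + 1/(21/5) = 2 + 5/21 = 47/21
4 + 1/(47/21) = 4 + 21/47 = 209/47

209/47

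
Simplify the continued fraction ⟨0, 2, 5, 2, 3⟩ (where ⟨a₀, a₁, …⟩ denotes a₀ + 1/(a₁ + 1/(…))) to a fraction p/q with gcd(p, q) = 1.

38/83

a_0 = 0: 0/1
a_1 = 2: 1/2
a_2 = 5: 5/11
a_3 = 2: 11/24
a_4 = 3: 38/83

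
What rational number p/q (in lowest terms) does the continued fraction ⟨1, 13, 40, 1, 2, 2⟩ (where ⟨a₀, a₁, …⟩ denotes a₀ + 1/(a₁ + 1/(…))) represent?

a_0 = 1: 1/1
a_1 = 13: 14/13
a_2 = 40: 561/521
a_3 = 1: 575/534
a_4 = 2: 1711/1589
a_5 = 2: 3997/3712

3997/3712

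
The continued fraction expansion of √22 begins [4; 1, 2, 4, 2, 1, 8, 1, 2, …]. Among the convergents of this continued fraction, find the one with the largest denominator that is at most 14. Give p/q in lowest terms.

List convergents until the denominator exceeds the bound:
a_0 = 4: 4/1  (≤ bound)
a_1 = 1: 5/1  (≤ bound)
a_2 = 2: 14/3  (≤ bound)
a_3 = 4: 61/13  (≤ bound)
a_4 = 2: 136/29  (> 14, stop)

61/13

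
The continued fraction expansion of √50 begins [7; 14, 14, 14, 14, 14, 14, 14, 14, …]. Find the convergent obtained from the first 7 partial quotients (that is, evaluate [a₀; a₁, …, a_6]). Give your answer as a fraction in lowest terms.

54608393/7722793

Compute successive convergents:
a_0 = 7: 7/1
a_1 = 14: 99/14
a_2 = 14: 1393/197
a_3 = 14: 19601/2772
a_4 = 14: 275807/39005
a_5 = 14: 3880899/548842
a_6 = 14: 54608393/7722793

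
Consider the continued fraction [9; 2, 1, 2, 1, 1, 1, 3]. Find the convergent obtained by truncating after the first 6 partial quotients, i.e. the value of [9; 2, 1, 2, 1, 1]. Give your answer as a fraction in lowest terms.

a_0 = 9: 9/1
a_1 = 2: 19/2
a_2 = 1: 28/3
a_3 = 2: 75/8
a_4 = 1: 103/11
a_5 = 1: 178/19

178/19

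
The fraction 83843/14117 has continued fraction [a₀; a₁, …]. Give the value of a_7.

Apply division with remainder until the remainder is 0:
83843 = 5·14117 + 13258, so a_0 = 5
14117 = 1·13258 + 859, so a_1 = 1
13258 = 15·859 + 373, so a_2 = 15
859 = 2·373 + 113, so a_3 = 2
373 = 3·113 + 34, so a_4 = 3
113 = 3·34 + 11, so a_5 = 3
34 = 3·11 + 1, so a_6 = 3
11 = 11·1 + 0, so a_7 = 11

11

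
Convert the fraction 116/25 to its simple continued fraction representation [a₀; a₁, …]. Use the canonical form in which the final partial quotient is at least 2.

[4; 1, 1, 1, 3, 2]

⌊116/25⌋ = 4, remainder 16
⌊25/16⌋ = 1, remainder 9
⌊16/9⌋ = 1, remainder 7
⌊9/7⌋ = 1, remainder 2
⌊7/2⌋ = 3, remainder 1
⌊2/1⌋ = 2, remainder 0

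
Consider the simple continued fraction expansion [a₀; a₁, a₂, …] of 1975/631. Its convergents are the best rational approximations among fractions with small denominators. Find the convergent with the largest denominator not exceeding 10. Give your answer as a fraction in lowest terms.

a_0 = 3: 3/1  (≤ bound)
a_1 = 7: 22/7  (≤ bound)
a_2 = 1: 25/8  (≤ bound)
a_3 = 2: 72/23  (> 10, stop)

25/8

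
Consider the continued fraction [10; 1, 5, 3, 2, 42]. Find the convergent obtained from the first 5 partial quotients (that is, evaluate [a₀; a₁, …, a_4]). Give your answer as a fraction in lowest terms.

a_0 = 10: 10/1
a_1 = 1: 11/1
a_2 = 5: 65/6
a_3 = 3: 206/19
a_4 = 2: 477/44

477/44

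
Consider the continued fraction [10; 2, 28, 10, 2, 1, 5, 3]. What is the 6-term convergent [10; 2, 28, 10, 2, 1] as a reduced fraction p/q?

Work from the innermost term outward:
Start with 1.
2 + 1/(1/1) = 2 + 1/1 = 3/1
10 + 1/(3/1) = 10 + 1/3 = 31/3
28 + 1/(31/3) = 28 + 3/31 = 871/31
2 + 1/(871/31) = 2 + 31/871 = 1773/871
10 + 1/(1773/871) = 10 + 871/1773 = 18601/1773

18601/1773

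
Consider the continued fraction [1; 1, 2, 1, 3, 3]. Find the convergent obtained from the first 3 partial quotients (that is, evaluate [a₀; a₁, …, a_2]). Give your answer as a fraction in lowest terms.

Use the convergent recurrence hₖ = aₖ·hₖ₋₁ + hₖ₋₂ (and likewise for the denominators kₖ):
a_0 = 1: 1/1
a_1 = 1: 2/1
a_2 = 2: 5/3

5/3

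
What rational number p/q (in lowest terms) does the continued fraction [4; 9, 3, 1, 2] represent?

419/102

Build up convergents one term at a time:
a_0 = 4: 4/1
a_1 = 9: 37/9
a_2 = 3: 115/28
a_3 = 1: 152/37
a_4 = 2: 419/102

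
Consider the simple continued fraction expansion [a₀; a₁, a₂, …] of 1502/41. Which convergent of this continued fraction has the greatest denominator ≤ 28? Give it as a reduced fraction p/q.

a_0 = 36: 36/1  (≤ bound)
a_1 = 1: 37/1  (≤ bound)
a_2 = 1: 73/2  (≤ bound)
a_3 = 1: 110/3  (≤ bound)
a_4 = 2: 293/8  (≤ bound)
a_5 = 1: 403/11  (≤ bound)
a_6 = 3: 1502/41  (> 28, stop)

403/11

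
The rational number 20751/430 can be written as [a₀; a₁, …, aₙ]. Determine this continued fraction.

Apply division with remainder until the remainder is 0:
20751 = 48·430 + 111, so a_0 = 48
430 = 3·111 + 97, so a_1 = 3
111 = 1·97 + 14, so a_2 = 1
97 = 6·14 + 13, so a_3 = 6
14 = 1·13 + 1, so a_4 = 1
13 = 13·1 + 0, so a_5 = 13

[48; 3, 1, 6, 1, 13]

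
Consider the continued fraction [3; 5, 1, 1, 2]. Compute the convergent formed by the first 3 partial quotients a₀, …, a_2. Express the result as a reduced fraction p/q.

19/6

Start with 1.
5 + 1/(1/1) = 5 + 1/1 = 6/1
3 + 1/(6/1) = 3 + 1/6 = 19/6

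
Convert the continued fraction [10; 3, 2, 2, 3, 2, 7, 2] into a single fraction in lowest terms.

Build up convergents one term at a time:
a_0 = 10: 10/1
a_1 = 3: 31/3
a_2 = 2: 72/7
a_3 = 2: 175/17
a_4 = 3: 597/58
a_5 = 2: 1369/133
a_6 = 7: 10180/989
a_7 = 2: 21729/2111

21729/2111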